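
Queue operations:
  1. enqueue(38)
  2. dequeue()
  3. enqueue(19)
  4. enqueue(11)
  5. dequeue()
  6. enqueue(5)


enqueue(38) -> [38]
dequeue()->38, []
enqueue(19) -> [19]
enqueue(11) -> [19, 11]
dequeue()->19, [11]
enqueue(5) -> [11, 5]

Final queue: [11, 5]


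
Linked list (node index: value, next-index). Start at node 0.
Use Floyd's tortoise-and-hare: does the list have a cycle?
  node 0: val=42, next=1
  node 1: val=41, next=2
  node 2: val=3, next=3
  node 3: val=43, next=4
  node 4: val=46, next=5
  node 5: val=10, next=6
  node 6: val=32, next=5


Floyd's tortoise (slow, +1) and hare (fast, +2):
  init: slow=0, fast=0
  step 1: slow=1, fast=2
  step 2: slow=2, fast=4
  step 3: slow=3, fast=6
  step 4: slow=4, fast=6
  step 5: slow=5, fast=6
  step 6: slow=6, fast=6
  slow == fast at node 6: cycle detected

Cycle: yes


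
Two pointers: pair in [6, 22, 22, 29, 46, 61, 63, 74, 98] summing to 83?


lo=0(6)+hi=8(98)=104
lo=0(6)+hi=7(74)=80
lo=1(22)+hi=7(74)=96
lo=1(22)+hi=6(63)=85
lo=1(22)+hi=5(61)=83

Yes: 22+61=83


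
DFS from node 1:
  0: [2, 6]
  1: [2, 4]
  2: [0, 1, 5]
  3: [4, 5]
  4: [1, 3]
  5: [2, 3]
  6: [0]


Visit 1, push [4, 2]
Visit 2, push [5, 0]
Visit 0, push [6]
Visit 6, push []
Visit 5, push [3]
Visit 3, push [4]
Visit 4, push []

DFS order: [1, 2, 0, 6, 5, 3, 4]


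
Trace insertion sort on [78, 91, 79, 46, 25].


Initial: [78, 91, 79, 46, 25]
Insert 91: [78, 91, 79, 46, 25]
Insert 79: [78, 79, 91, 46, 25]
Insert 46: [46, 78, 79, 91, 25]
Insert 25: [25, 46, 78, 79, 91]

Sorted: [25, 46, 78, 79, 91]


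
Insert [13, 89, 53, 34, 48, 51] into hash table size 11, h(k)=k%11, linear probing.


Insert 13: h=2 -> slot 2
Insert 89: h=1 -> slot 1
Insert 53: h=9 -> slot 9
Insert 34: h=1, 2 probes -> slot 3
Insert 48: h=4 -> slot 4
Insert 51: h=7 -> slot 7

Table: [None, 89, 13, 34, 48, None, None, 51, None, 53, None]


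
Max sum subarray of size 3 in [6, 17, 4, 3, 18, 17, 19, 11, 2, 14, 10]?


[0:3]: 27
[1:4]: 24
[2:5]: 25
[3:6]: 38
[4:7]: 54
[5:8]: 47
[6:9]: 32
[7:10]: 27
[8:11]: 26

Max: 54 at [4:7]


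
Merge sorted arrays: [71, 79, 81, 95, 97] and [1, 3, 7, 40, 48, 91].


Take 1 from B
Take 3 from B
Take 7 from B
Take 40 from B
Take 48 from B
Take 71 from A
Take 79 from A
Take 81 from A
Take 91 from B

Merged: [1, 3, 7, 40, 48, 71, 79, 81, 91, 95, 97]


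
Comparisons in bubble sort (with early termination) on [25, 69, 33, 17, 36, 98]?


Algorithm: bubble sort (with early termination)
Input: [25, 69, 33, 17, 36, 98]
Sorted: [17, 25, 33, 36, 69, 98]

14


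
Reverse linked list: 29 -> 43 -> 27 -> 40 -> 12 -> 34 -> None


Step 1: curr=29, set curr.next=prev(None) | reversed so far: 29
Step 2: curr=43, set curr.next=prev(29) | reversed so far: 43 -> 29
Step 3: curr=27, set curr.next=prev(43) | reversed so far: 27 -> 43 -> 29
Step 4: curr=40, set curr.next=prev(27) | reversed so far: 40 -> 27 -> 43 -> 29
Step 5: curr=12, set curr.next=prev(40) | reversed so far: 12 -> 40 -> 27 -> 43 -> 29
Step 6: curr=34, set curr.next=prev(12) | reversed so far: 34 -> 12 -> 40 -> 27 -> 43 -> 29

34 -> 12 -> 40 -> 27 -> 43 -> 29 -> None


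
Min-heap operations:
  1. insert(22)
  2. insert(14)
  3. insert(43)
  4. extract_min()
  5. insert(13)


insert(22) -> [22]
insert(14) -> [14, 22]
insert(43) -> [14, 22, 43]
extract_min()->14, [22, 43]
insert(13) -> [13, 43, 22]

Final heap: [13, 43, 22]


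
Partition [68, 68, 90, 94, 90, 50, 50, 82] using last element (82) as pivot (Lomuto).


Pivot: 82
  68 <= 82: advance i (no swap)
  68 <= 82: advance i (no swap)
  50 <= 82: swap -> [68, 68, 50, 94, 90, 90, 50, 82]
  50 <= 82: swap -> [68, 68, 50, 50, 90, 90, 94, 82]
Place pivot at 4: [68, 68, 50, 50, 82, 90, 94, 90]

Partitioned: [68, 68, 50, 50, 82, 90, 94, 90]


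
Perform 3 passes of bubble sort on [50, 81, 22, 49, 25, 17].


Initial: [50, 81, 22, 49, 25, 17]
Pass 1: [50, 22, 49, 25, 17, 81] (4 swaps)
Pass 2: [22, 49, 25, 17, 50, 81] (4 swaps)
Pass 3: [22, 25, 17, 49, 50, 81] (2 swaps)

After 3 passes: [22, 25, 17, 49, 50, 81]


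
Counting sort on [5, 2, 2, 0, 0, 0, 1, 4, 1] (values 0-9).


Input: [5, 2, 2, 0, 0, 0, 1, 4, 1]
Counts: [3, 2, 2, 0, 1, 1, 0, 0, 0, 0]

Sorted: [0, 0, 0, 1, 1, 2, 2, 4, 5]


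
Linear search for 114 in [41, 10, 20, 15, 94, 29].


i=0: 41!=114
i=1: 10!=114
i=2: 20!=114
i=3: 15!=114
i=4: 94!=114
i=5: 29!=114

Not found, 6 comps


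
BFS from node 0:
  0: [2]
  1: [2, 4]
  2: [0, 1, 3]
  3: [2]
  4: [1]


Visit 0, enqueue [2]
Visit 2, enqueue [1, 3]
Visit 1, enqueue [4]
Visit 3, enqueue []
Visit 4, enqueue []

BFS order: [0, 2, 1, 3, 4]


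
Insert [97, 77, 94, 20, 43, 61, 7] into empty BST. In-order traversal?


Insert 97: root
Insert 77: L from 97
Insert 94: L from 97 -> R from 77
Insert 20: L from 97 -> L from 77
Insert 43: L from 97 -> L from 77 -> R from 20
Insert 61: L from 97 -> L from 77 -> R from 20 -> R from 43
Insert 7: L from 97 -> L from 77 -> L from 20

In-order: [7, 20, 43, 61, 77, 94, 97]


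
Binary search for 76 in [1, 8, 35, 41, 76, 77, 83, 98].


Step 1: lo=0, hi=7, mid=3, val=41
Step 2: lo=4, hi=7, mid=5, val=77
Step 3: lo=4, hi=4, mid=4, val=76

Found at index 4


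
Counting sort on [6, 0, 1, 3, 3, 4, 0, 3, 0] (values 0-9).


Input: [6, 0, 1, 3, 3, 4, 0, 3, 0]
Counts: [3, 1, 0, 3, 1, 0, 1, 0, 0, 0]

Sorted: [0, 0, 0, 1, 3, 3, 3, 4, 6]


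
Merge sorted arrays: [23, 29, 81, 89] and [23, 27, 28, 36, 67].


Take 23 from A
Take 23 from B
Take 27 from B
Take 28 from B
Take 29 from A
Take 36 from B
Take 67 from B

Merged: [23, 23, 27, 28, 29, 36, 67, 81, 89]


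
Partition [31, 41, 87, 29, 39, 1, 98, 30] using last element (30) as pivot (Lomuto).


Pivot: 30
  29 <= 30: swap -> [29, 41, 87, 31, 39, 1, 98, 30]
  1 <= 30: swap -> [29, 1, 87, 31, 39, 41, 98, 30]
Place pivot at 2: [29, 1, 30, 31, 39, 41, 98, 87]

Partitioned: [29, 1, 30, 31, 39, 41, 98, 87]


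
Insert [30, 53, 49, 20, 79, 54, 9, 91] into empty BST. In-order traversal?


Insert 30: root
Insert 53: R from 30
Insert 49: R from 30 -> L from 53
Insert 20: L from 30
Insert 79: R from 30 -> R from 53
Insert 54: R from 30 -> R from 53 -> L from 79
Insert 9: L from 30 -> L from 20
Insert 91: R from 30 -> R from 53 -> R from 79

In-order: [9, 20, 30, 49, 53, 54, 79, 91]


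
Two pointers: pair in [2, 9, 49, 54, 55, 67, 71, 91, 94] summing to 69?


lo=0(2)+hi=8(94)=96
lo=0(2)+hi=7(91)=93
lo=0(2)+hi=6(71)=73
lo=0(2)+hi=5(67)=69

Yes: 2+67=69


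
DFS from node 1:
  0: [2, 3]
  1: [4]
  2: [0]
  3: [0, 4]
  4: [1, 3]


Visit 1, push [4]
Visit 4, push [3]
Visit 3, push [0]
Visit 0, push [2]
Visit 2, push []

DFS order: [1, 4, 3, 0, 2]


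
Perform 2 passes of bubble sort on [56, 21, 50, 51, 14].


Initial: [56, 21, 50, 51, 14]
Pass 1: [21, 50, 51, 14, 56] (4 swaps)
Pass 2: [21, 50, 14, 51, 56] (1 swaps)

After 2 passes: [21, 50, 14, 51, 56]


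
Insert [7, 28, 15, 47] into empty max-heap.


Insert 7: [7]
Insert 28: [28, 7]
Insert 15: [28, 7, 15]
Insert 47: [47, 28, 15, 7]

Final heap: [47, 28, 15, 7]


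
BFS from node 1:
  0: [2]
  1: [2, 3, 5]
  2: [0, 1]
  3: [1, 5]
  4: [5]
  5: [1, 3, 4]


Visit 1, enqueue [2, 3, 5]
Visit 2, enqueue [0]
Visit 3, enqueue []
Visit 5, enqueue [4]
Visit 0, enqueue []
Visit 4, enqueue []

BFS order: [1, 2, 3, 5, 0, 4]


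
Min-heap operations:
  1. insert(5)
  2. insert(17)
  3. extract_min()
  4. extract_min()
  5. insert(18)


insert(5) -> [5]
insert(17) -> [5, 17]
extract_min()->5, [17]
extract_min()->17, []
insert(18) -> [18]

Final heap: [18]


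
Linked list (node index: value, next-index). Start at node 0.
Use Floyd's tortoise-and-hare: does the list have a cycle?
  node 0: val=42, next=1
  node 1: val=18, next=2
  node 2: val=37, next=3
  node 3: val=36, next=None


Floyd's tortoise (slow, +1) and hare (fast, +2):
  init: slow=0, fast=0
  step 1: slow=1, fast=2
  step 2: fast 2->3->None, no cycle

Cycle: no


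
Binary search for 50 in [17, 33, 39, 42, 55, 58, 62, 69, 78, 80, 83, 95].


Step 1: lo=0, hi=11, mid=5, val=58
Step 2: lo=0, hi=4, mid=2, val=39
Step 3: lo=3, hi=4, mid=3, val=42
Step 4: lo=4, hi=4, mid=4, val=55

Not found


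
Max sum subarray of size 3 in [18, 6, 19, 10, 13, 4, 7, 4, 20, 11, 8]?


[0:3]: 43
[1:4]: 35
[2:5]: 42
[3:6]: 27
[4:7]: 24
[5:8]: 15
[6:9]: 31
[7:10]: 35
[8:11]: 39

Max: 43 at [0:3]


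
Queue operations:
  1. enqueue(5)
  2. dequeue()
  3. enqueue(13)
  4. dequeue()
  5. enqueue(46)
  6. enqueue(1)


enqueue(5) -> [5]
dequeue()->5, []
enqueue(13) -> [13]
dequeue()->13, []
enqueue(46) -> [46]
enqueue(1) -> [46, 1]

Final queue: [46, 1]


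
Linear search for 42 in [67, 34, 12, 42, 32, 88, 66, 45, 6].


i=0: 67!=42
i=1: 34!=42
i=2: 12!=42
i=3: 42==42 found!

Found at 3, 4 comps


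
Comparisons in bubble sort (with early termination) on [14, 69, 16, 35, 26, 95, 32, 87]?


Algorithm: bubble sort (with early termination)
Input: [14, 69, 16, 35, 26, 95, 32, 87]
Sorted: [14, 16, 26, 32, 35, 69, 87, 95]

22


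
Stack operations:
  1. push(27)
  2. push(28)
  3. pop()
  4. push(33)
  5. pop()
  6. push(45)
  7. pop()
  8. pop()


push(27) -> [27]
push(28) -> [27, 28]
pop()->28, [27]
push(33) -> [27, 33]
pop()->33, [27]
push(45) -> [27, 45]
pop()->45, [27]
pop()->27, []

Final stack: []


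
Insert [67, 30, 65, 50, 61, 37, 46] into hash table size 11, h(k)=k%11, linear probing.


Insert 67: h=1 -> slot 1
Insert 30: h=8 -> slot 8
Insert 65: h=10 -> slot 10
Insert 50: h=6 -> slot 6
Insert 61: h=6, 1 probes -> slot 7
Insert 37: h=4 -> slot 4
Insert 46: h=2 -> slot 2

Table: [None, 67, 46, None, 37, None, 50, 61, 30, None, 65]


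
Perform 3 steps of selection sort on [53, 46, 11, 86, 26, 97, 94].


Initial: [53, 46, 11, 86, 26, 97, 94]
Step 1: min=11 at 2
  Swap: [11, 46, 53, 86, 26, 97, 94]
Step 2: min=26 at 4
  Swap: [11, 26, 53, 86, 46, 97, 94]
Step 3: min=46 at 4
  Swap: [11, 26, 46, 86, 53, 97, 94]

After 3 steps: [11, 26, 46, 86, 53, 97, 94]


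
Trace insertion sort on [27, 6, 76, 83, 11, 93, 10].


Initial: [27, 6, 76, 83, 11, 93, 10]
Insert 6: [6, 27, 76, 83, 11, 93, 10]
Insert 76: [6, 27, 76, 83, 11, 93, 10]
Insert 83: [6, 27, 76, 83, 11, 93, 10]
Insert 11: [6, 11, 27, 76, 83, 93, 10]
Insert 93: [6, 11, 27, 76, 83, 93, 10]
Insert 10: [6, 10, 11, 27, 76, 83, 93]

Sorted: [6, 10, 11, 27, 76, 83, 93]


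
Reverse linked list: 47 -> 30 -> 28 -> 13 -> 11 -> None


Step 1: curr=47, set curr.next=prev(None) | reversed so far: 47
Step 2: curr=30, set curr.next=prev(47) | reversed so far: 30 -> 47
Step 3: curr=28, set curr.next=prev(30) | reversed so far: 28 -> 30 -> 47
Step 4: curr=13, set curr.next=prev(28) | reversed so far: 13 -> 28 -> 30 -> 47
Step 5: curr=11, set curr.next=prev(13) | reversed so far: 11 -> 13 -> 28 -> 30 -> 47

11 -> 13 -> 28 -> 30 -> 47 -> None


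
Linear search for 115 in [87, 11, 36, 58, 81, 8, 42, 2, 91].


i=0: 87!=115
i=1: 11!=115
i=2: 36!=115
i=3: 58!=115
i=4: 81!=115
i=5: 8!=115
i=6: 42!=115
i=7: 2!=115
i=8: 91!=115

Not found, 9 comps


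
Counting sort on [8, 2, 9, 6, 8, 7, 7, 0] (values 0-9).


Input: [8, 2, 9, 6, 8, 7, 7, 0]
Counts: [1, 0, 1, 0, 0, 0, 1, 2, 2, 1]

Sorted: [0, 2, 6, 7, 7, 8, 8, 9]


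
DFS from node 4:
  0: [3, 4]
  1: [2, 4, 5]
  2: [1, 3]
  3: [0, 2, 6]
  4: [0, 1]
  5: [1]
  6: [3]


Visit 4, push [1, 0]
Visit 0, push [3]
Visit 3, push [6, 2]
Visit 2, push [1]
Visit 1, push [5]
Visit 5, push []
Visit 6, push []

DFS order: [4, 0, 3, 2, 1, 5, 6]


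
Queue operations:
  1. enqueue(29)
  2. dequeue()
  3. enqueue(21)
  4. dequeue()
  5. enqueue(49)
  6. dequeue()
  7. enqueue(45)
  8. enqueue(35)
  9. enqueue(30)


enqueue(29) -> [29]
dequeue()->29, []
enqueue(21) -> [21]
dequeue()->21, []
enqueue(49) -> [49]
dequeue()->49, []
enqueue(45) -> [45]
enqueue(35) -> [45, 35]
enqueue(30) -> [45, 35, 30]

Final queue: [45, 35, 30]


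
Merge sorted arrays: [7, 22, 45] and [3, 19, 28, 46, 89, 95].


Take 3 from B
Take 7 from A
Take 19 from B
Take 22 from A
Take 28 from B
Take 45 from A

Merged: [3, 7, 19, 22, 28, 45, 46, 89, 95]


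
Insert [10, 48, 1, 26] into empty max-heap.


Insert 10: [10]
Insert 48: [48, 10]
Insert 1: [48, 10, 1]
Insert 26: [48, 26, 1, 10]

Final heap: [48, 26, 1, 10]


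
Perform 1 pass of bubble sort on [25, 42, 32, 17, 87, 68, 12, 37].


Initial: [25, 42, 32, 17, 87, 68, 12, 37]
Pass 1: [25, 32, 17, 42, 68, 12, 37, 87] (5 swaps)

After 1 pass: [25, 32, 17, 42, 68, 12, 37, 87]


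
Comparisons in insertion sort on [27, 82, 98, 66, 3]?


Algorithm: insertion sort
Input: [27, 82, 98, 66, 3]
Sorted: [3, 27, 66, 82, 98]

9


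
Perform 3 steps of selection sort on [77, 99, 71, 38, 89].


Initial: [77, 99, 71, 38, 89]
Step 1: min=38 at 3
  Swap: [38, 99, 71, 77, 89]
Step 2: min=71 at 2
  Swap: [38, 71, 99, 77, 89]
Step 3: min=77 at 3
  Swap: [38, 71, 77, 99, 89]

After 3 steps: [38, 71, 77, 99, 89]


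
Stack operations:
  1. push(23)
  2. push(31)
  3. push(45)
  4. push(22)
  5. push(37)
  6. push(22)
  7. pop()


push(23) -> [23]
push(31) -> [23, 31]
push(45) -> [23, 31, 45]
push(22) -> [23, 31, 45, 22]
push(37) -> [23, 31, 45, 22, 37]
push(22) -> [23, 31, 45, 22, 37, 22]
pop()->22, [23, 31, 45, 22, 37]

Final stack: [23, 31, 45, 22, 37]


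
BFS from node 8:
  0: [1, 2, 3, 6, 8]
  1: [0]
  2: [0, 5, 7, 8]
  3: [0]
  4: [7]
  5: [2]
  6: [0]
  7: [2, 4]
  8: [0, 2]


Visit 8, enqueue [0, 2]
Visit 0, enqueue [1, 3, 6]
Visit 2, enqueue [5, 7]
Visit 1, enqueue []
Visit 3, enqueue []
Visit 6, enqueue []
Visit 5, enqueue []
Visit 7, enqueue [4]
Visit 4, enqueue []

BFS order: [8, 0, 2, 1, 3, 6, 5, 7, 4]


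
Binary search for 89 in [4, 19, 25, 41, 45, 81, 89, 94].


Step 1: lo=0, hi=7, mid=3, val=41
Step 2: lo=4, hi=7, mid=5, val=81
Step 3: lo=6, hi=7, mid=6, val=89

Found at index 6


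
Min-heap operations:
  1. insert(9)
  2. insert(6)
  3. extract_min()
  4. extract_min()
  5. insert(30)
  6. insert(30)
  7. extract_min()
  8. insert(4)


insert(9) -> [9]
insert(6) -> [6, 9]
extract_min()->6, [9]
extract_min()->9, []
insert(30) -> [30]
insert(30) -> [30, 30]
extract_min()->30, [30]
insert(4) -> [4, 30]

Final heap: [4, 30]


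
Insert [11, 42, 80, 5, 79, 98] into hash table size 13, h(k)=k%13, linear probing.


Insert 11: h=11 -> slot 11
Insert 42: h=3 -> slot 3
Insert 80: h=2 -> slot 2
Insert 5: h=5 -> slot 5
Insert 79: h=1 -> slot 1
Insert 98: h=7 -> slot 7

Table: [None, 79, 80, 42, None, 5, None, 98, None, None, None, 11, None]


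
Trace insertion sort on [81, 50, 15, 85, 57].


Initial: [81, 50, 15, 85, 57]
Insert 50: [50, 81, 15, 85, 57]
Insert 15: [15, 50, 81, 85, 57]
Insert 85: [15, 50, 81, 85, 57]
Insert 57: [15, 50, 57, 81, 85]

Sorted: [15, 50, 57, 81, 85]


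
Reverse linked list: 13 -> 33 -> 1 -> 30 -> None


Step 1: curr=13, set curr.next=prev(None) | reversed so far: 13
Step 2: curr=33, set curr.next=prev(13) | reversed so far: 33 -> 13
Step 3: curr=1, set curr.next=prev(33) | reversed so far: 1 -> 33 -> 13
Step 4: curr=30, set curr.next=prev(1) | reversed so far: 30 -> 1 -> 33 -> 13

30 -> 1 -> 33 -> 13 -> None


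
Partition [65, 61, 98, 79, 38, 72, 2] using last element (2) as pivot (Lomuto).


Pivot: 2
Place pivot at 0: [2, 61, 98, 79, 38, 72, 65]

Partitioned: [2, 61, 98, 79, 38, 72, 65]


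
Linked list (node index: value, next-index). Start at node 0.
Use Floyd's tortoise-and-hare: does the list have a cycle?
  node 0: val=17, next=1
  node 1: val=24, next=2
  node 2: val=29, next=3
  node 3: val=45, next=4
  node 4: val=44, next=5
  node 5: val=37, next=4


Floyd's tortoise (slow, +1) and hare (fast, +2):
  init: slow=0, fast=0
  step 1: slow=1, fast=2
  step 2: slow=2, fast=4
  step 3: slow=3, fast=4
  step 4: slow=4, fast=4
  slow == fast at node 4: cycle detected

Cycle: yes


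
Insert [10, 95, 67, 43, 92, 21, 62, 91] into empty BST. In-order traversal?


Insert 10: root
Insert 95: R from 10
Insert 67: R from 10 -> L from 95
Insert 43: R from 10 -> L from 95 -> L from 67
Insert 92: R from 10 -> L from 95 -> R from 67
Insert 21: R from 10 -> L from 95 -> L from 67 -> L from 43
Insert 62: R from 10 -> L from 95 -> L from 67 -> R from 43
Insert 91: R from 10 -> L from 95 -> R from 67 -> L from 92

In-order: [10, 21, 43, 62, 67, 91, 92, 95]


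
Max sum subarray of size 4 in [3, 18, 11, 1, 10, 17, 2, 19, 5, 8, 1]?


[0:4]: 33
[1:5]: 40
[2:6]: 39
[3:7]: 30
[4:8]: 48
[5:9]: 43
[6:10]: 34
[7:11]: 33

Max: 48 at [4:8]


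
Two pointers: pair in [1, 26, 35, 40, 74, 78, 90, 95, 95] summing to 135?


lo=0(1)+hi=8(95)=96
lo=1(26)+hi=8(95)=121
lo=2(35)+hi=8(95)=130
lo=3(40)+hi=8(95)=135

Yes: 40+95=135


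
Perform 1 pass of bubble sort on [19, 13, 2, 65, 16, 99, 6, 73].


Initial: [19, 13, 2, 65, 16, 99, 6, 73]
Pass 1: [13, 2, 19, 16, 65, 6, 73, 99] (5 swaps)

After 1 pass: [13, 2, 19, 16, 65, 6, 73, 99]


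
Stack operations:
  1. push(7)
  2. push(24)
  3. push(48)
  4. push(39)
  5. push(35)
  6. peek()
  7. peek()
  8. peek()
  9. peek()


push(7) -> [7]
push(24) -> [7, 24]
push(48) -> [7, 24, 48]
push(39) -> [7, 24, 48, 39]
push(35) -> [7, 24, 48, 39, 35]
peek()->35
peek()->35
peek()->35
peek()->35

Final stack: [7, 24, 48, 39, 35]


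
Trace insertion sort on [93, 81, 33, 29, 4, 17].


Initial: [93, 81, 33, 29, 4, 17]
Insert 81: [81, 93, 33, 29, 4, 17]
Insert 33: [33, 81, 93, 29, 4, 17]
Insert 29: [29, 33, 81, 93, 4, 17]
Insert 4: [4, 29, 33, 81, 93, 17]
Insert 17: [4, 17, 29, 33, 81, 93]

Sorted: [4, 17, 29, 33, 81, 93]


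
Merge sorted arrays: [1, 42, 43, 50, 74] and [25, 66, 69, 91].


Take 1 from A
Take 25 from B
Take 42 from A
Take 43 from A
Take 50 from A
Take 66 from B
Take 69 from B
Take 74 from A

Merged: [1, 25, 42, 43, 50, 66, 69, 74, 91]


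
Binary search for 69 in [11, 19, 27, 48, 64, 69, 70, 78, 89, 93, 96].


Step 1: lo=0, hi=10, mid=5, val=69

Found at index 5


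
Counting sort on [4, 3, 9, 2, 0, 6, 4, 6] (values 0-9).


Input: [4, 3, 9, 2, 0, 6, 4, 6]
Counts: [1, 0, 1, 1, 2, 0, 2, 0, 0, 1]

Sorted: [0, 2, 3, 4, 4, 6, 6, 9]


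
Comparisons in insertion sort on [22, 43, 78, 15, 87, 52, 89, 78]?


Algorithm: insertion sort
Input: [22, 43, 78, 15, 87, 52, 89, 78]
Sorted: [15, 22, 43, 52, 78, 78, 87, 89]

13


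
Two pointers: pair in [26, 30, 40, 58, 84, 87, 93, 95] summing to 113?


lo=0(26)+hi=7(95)=121
lo=0(26)+hi=6(93)=119
lo=0(26)+hi=5(87)=113

Yes: 26+87=113


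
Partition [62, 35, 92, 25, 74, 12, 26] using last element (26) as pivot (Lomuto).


Pivot: 26
  25 <= 26: swap -> [25, 35, 92, 62, 74, 12, 26]
  12 <= 26: swap -> [25, 12, 92, 62, 74, 35, 26]
Place pivot at 2: [25, 12, 26, 62, 74, 35, 92]

Partitioned: [25, 12, 26, 62, 74, 35, 92]


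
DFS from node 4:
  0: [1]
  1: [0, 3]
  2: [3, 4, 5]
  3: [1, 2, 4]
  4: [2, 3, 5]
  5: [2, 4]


Visit 4, push [5, 3, 2]
Visit 2, push [5, 3]
Visit 3, push [1]
Visit 1, push [0]
Visit 0, push []
Visit 5, push []

DFS order: [4, 2, 3, 1, 0, 5]


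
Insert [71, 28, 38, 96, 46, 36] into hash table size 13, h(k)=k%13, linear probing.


Insert 71: h=6 -> slot 6
Insert 28: h=2 -> slot 2
Insert 38: h=12 -> slot 12
Insert 96: h=5 -> slot 5
Insert 46: h=7 -> slot 7
Insert 36: h=10 -> slot 10

Table: [None, None, 28, None, None, 96, 71, 46, None, None, 36, None, 38]


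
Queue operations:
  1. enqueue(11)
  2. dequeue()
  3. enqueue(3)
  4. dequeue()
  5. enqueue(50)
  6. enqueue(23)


enqueue(11) -> [11]
dequeue()->11, []
enqueue(3) -> [3]
dequeue()->3, []
enqueue(50) -> [50]
enqueue(23) -> [50, 23]

Final queue: [50, 23]


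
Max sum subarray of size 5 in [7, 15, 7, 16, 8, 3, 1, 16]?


[0:5]: 53
[1:6]: 49
[2:7]: 35
[3:8]: 44

Max: 53 at [0:5]


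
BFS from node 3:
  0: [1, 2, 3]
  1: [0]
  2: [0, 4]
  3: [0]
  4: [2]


Visit 3, enqueue [0]
Visit 0, enqueue [1, 2]
Visit 1, enqueue []
Visit 2, enqueue [4]
Visit 4, enqueue []

BFS order: [3, 0, 1, 2, 4]


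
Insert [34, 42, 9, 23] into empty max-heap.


Insert 34: [34]
Insert 42: [42, 34]
Insert 9: [42, 34, 9]
Insert 23: [42, 34, 9, 23]

Final heap: [42, 34, 9, 23]


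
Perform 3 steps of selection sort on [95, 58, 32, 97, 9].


Initial: [95, 58, 32, 97, 9]
Step 1: min=9 at 4
  Swap: [9, 58, 32, 97, 95]
Step 2: min=32 at 2
  Swap: [9, 32, 58, 97, 95]
Step 3: min=58 at 2
  Swap: [9, 32, 58, 97, 95]

After 3 steps: [9, 32, 58, 97, 95]


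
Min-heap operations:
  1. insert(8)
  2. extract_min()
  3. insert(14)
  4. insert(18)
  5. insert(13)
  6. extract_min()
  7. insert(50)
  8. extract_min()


insert(8) -> [8]
extract_min()->8, []
insert(14) -> [14]
insert(18) -> [14, 18]
insert(13) -> [13, 18, 14]
extract_min()->13, [14, 18]
insert(50) -> [14, 18, 50]
extract_min()->14, [18, 50]

Final heap: [18, 50]


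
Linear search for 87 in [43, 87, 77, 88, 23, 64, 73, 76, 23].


i=0: 43!=87
i=1: 87==87 found!

Found at 1, 2 comps


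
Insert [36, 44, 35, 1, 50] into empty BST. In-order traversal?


Insert 36: root
Insert 44: R from 36
Insert 35: L from 36
Insert 1: L from 36 -> L from 35
Insert 50: R from 36 -> R from 44

In-order: [1, 35, 36, 44, 50]


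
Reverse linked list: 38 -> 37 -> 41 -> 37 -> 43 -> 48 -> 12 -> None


Step 1: curr=38, set curr.next=prev(None) | reversed so far: 38
Step 2: curr=37, set curr.next=prev(38) | reversed so far: 37 -> 38
Step 3: curr=41, set curr.next=prev(37) | reversed so far: 41 -> 37 -> 38
Step 4: curr=37, set curr.next=prev(41) | reversed so far: 37 -> 41 -> 37 -> 38
Step 5: curr=43, set curr.next=prev(37) | reversed so far: 43 -> 37 -> 41 -> 37 -> 38
Step 6: curr=48, set curr.next=prev(43) | reversed so far: 48 -> 43 -> 37 -> 41 -> 37 -> 38
Step 7: curr=12, set curr.next=prev(48) | reversed so far: 12 -> 48 -> 43 -> 37 -> 41 -> 37 -> 38

12 -> 48 -> 43 -> 37 -> 41 -> 37 -> 38 -> None


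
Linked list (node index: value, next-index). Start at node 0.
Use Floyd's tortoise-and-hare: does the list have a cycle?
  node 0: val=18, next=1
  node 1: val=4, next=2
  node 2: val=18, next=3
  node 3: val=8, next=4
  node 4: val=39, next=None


Floyd's tortoise (slow, +1) and hare (fast, +2):
  init: slow=0, fast=0
  step 1: slow=1, fast=2
  step 2: slow=2, fast=4
  step 3: fast -> None, no cycle

Cycle: no


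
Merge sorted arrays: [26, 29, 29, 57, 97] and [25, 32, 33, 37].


Take 25 from B
Take 26 from A
Take 29 from A
Take 29 from A
Take 32 from B
Take 33 from B
Take 37 from B

Merged: [25, 26, 29, 29, 32, 33, 37, 57, 97]


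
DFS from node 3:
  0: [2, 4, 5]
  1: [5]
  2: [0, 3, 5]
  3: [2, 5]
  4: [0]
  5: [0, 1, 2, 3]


Visit 3, push [5, 2]
Visit 2, push [5, 0]
Visit 0, push [5, 4]
Visit 4, push []
Visit 5, push [1]
Visit 1, push []

DFS order: [3, 2, 0, 4, 5, 1]


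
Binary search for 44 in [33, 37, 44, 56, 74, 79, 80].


Step 1: lo=0, hi=6, mid=3, val=56
Step 2: lo=0, hi=2, mid=1, val=37
Step 3: lo=2, hi=2, mid=2, val=44

Found at index 2


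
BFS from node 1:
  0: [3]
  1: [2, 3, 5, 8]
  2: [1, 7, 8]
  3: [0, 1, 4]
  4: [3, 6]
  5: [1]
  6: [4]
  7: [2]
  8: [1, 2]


Visit 1, enqueue [2, 3, 5, 8]
Visit 2, enqueue [7]
Visit 3, enqueue [0, 4]
Visit 5, enqueue []
Visit 8, enqueue []
Visit 7, enqueue []
Visit 0, enqueue []
Visit 4, enqueue [6]
Visit 6, enqueue []

BFS order: [1, 2, 3, 5, 8, 7, 0, 4, 6]


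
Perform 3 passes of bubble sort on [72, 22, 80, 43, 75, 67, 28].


Initial: [72, 22, 80, 43, 75, 67, 28]
Pass 1: [22, 72, 43, 75, 67, 28, 80] (5 swaps)
Pass 2: [22, 43, 72, 67, 28, 75, 80] (3 swaps)
Pass 3: [22, 43, 67, 28, 72, 75, 80] (2 swaps)

After 3 passes: [22, 43, 67, 28, 72, 75, 80]


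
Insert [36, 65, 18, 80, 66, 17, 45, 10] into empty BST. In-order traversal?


Insert 36: root
Insert 65: R from 36
Insert 18: L from 36
Insert 80: R from 36 -> R from 65
Insert 66: R from 36 -> R from 65 -> L from 80
Insert 17: L from 36 -> L from 18
Insert 45: R from 36 -> L from 65
Insert 10: L from 36 -> L from 18 -> L from 17

In-order: [10, 17, 18, 36, 45, 65, 66, 80]


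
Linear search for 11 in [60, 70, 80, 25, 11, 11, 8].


i=0: 60!=11
i=1: 70!=11
i=2: 80!=11
i=3: 25!=11
i=4: 11==11 found!

Found at 4, 5 comps


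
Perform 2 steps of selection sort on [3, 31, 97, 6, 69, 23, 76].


Initial: [3, 31, 97, 6, 69, 23, 76]
Step 1: min=3 at 0
  Swap: [3, 31, 97, 6, 69, 23, 76]
Step 2: min=6 at 3
  Swap: [3, 6, 97, 31, 69, 23, 76]

After 2 steps: [3, 6, 97, 31, 69, 23, 76]


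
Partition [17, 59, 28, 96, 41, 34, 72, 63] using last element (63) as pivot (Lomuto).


Pivot: 63
  17 <= 63: advance i (no swap)
  59 <= 63: advance i (no swap)
  28 <= 63: advance i (no swap)
  41 <= 63: swap -> [17, 59, 28, 41, 96, 34, 72, 63]
  34 <= 63: swap -> [17, 59, 28, 41, 34, 96, 72, 63]
Place pivot at 5: [17, 59, 28, 41, 34, 63, 72, 96]

Partitioned: [17, 59, 28, 41, 34, 63, 72, 96]


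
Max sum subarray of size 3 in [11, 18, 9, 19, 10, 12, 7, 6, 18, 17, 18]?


[0:3]: 38
[1:4]: 46
[2:5]: 38
[3:6]: 41
[4:7]: 29
[5:8]: 25
[6:9]: 31
[7:10]: 41
[8:11]: 53

Max: 53 at [8:11]


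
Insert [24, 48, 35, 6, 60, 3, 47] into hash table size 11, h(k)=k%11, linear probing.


Insert 24: h=2 -> slot 2
Insert 48: h=4 -> slot 4
Insert 35: h=2, 1 probes -> slot 3
Insert 6: h=6 -> slot 6
Insert 60: h=5 -> slot 5
Insert 3: h=3, 4 probes -> slot 7
Insert 47: h=3, 5 probes -> slot 8

Table: [None, None, 24, 35, 48, 60, 6, 3, 47, None, None]


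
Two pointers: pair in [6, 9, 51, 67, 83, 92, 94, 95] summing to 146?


lo=0(6)+hi=7(95)=101
lo=1(9)+hi=7(95)=104
lo=2(51)+hi=7(95)=146

Yes: 51+95=146


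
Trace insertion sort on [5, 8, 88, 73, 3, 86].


Initial: [5, 8, 88, 73, 3, 86]
Insert 8: [5, 8, 88, 73, 3, 86]
Insert 88: [5, 8, 88, 73, 3, 86]
Insert 73: [5, 8, 73, 88, 3, 86]
Insert 3: [3, 5, 8, 73, 88, 86]
Insert 86: [3, 5, 8, 73, 86, 88]

Sorted: [3, 5, 8, 73, 86, 88]


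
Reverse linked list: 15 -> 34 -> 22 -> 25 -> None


Step 1: curr=15, set curr.next=prev(None) | reversed so far: 15
Step 2: curr=34, set curr.next=prev(15) | reversed so far: 34 -> 15
Step 3: curr=22, set curr.next=prev(34) | reversed so far: 22 -> 34 -> 15
Step 4: curr=25, set curr.next=prev(22) | reversed so far: 25 -> 22 -> 34 -> 15

25 -> 22 -> 34 -> 15 -> None


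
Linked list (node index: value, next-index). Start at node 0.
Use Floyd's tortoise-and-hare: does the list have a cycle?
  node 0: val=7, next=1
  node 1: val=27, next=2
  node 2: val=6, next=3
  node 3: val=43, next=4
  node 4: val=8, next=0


Floyd's tortoise (slow, +1) and hare (fast, +2):
  init: slow=0, fast=0
  step 1: slow=1, fast=2
  step 2: slow=2, fast=4
  step 3: slow=3, fast=1
  step 4: slow=4, fast=3
  step 5: slow=0, fast=0
  slow == fast at node 0: cycle detected

Cycle: yes


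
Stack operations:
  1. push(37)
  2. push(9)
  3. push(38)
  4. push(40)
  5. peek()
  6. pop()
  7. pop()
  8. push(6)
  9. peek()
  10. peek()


push(37) -> [37]
push(9) -> [37, 9]
push(38) -> [37, 9, 38]
push(40) -> [37, 9, 38, 40]
peek()->40
pop()->40, [37, 9, 38]
pop()->38, [37, 9]
push(6) -> [37, 9, 6]
peek()->6
peek()->6

Final stack: [37, 9, 6]


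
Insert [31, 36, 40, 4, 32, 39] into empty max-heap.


Insert 31: [31]
Insert 36: [36, 31]
Insert 40: [40, 31, 36]
Insert 4: [40, 31, 36, 4]
Insert 32: [40, 32, 36, 4, 31]
Insert 39: [40, 32, 39, 4, 31, 36]

Final heap: [40, 32, 39, 4, 31, 36]


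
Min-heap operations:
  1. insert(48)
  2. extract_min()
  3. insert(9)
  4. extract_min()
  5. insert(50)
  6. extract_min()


insert(48) -> [48]
extract_min()->48, []
insert(9) -> [9]
extract_min()->9, []
insert(50) -> [50]
extract_min()->50, []

Final heap: []


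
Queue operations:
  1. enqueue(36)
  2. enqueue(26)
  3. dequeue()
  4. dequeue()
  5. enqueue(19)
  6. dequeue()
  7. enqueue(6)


enqueue(36) -> [36]
enqueue(26) -> [36, 26]
dequeue()->36, [26]
dequeue()->26, []
enqueue(19) -> [19]
dequeue()->19, []
enqueue(6) -> [6]

Final queue: [6]


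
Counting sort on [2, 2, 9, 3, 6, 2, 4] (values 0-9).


Input: [2, 2, 9, 3, 6, 2, 4]
Counts: [0, 0, 3, 1, 1, 0, 1, 0, 0, 1]

Sorted: [2, 2, 2, 3, 4, 6, 9]


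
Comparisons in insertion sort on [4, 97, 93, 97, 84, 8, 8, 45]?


Algorithm: insertion sort
Input: [4, 97, 93, 97, 84, 8, 8, 45]
Sorted: [4, 8, 8, 45, 84, 93, 97, 97]

23


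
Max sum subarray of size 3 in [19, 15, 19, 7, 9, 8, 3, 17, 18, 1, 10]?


[0:3]: 53
[1:4]: 41
[2:5]: 35
[3:6]: 24
[4:7]: 20
[5:8]: 28
[6:9]: 38
[7:10]: 36
[8:11]: 29

Max: 53 at [0:3]


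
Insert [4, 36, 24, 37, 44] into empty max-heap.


Insert 4: [4]
Insert 36: [36, 4]
Insert 24: [36, 4, 24]
Insert 37: [37, 36, 24, 4]
Insert 44: [44, 37, 24, 4, 36]

Final heap: [44, 37, 24, 4, 36]


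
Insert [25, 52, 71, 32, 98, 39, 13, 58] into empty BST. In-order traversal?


Insert 25: root
Insert 52: R from 25
Insert 71: R from 25 -> R from 52
Insert 32: R from 25 -> L from 52
Insert 98: R from 25 -> R from 52 -> R from 71
Insert 39: R from 25 -> L from 52 -> R from 32
Insert 13: L from 25
Insert 58: R from 25 -> R from 52 -> L from 71

In-order: [13, 25, 32, 39, 52, 58, 71, 98]


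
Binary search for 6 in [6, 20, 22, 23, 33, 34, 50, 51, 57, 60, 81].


Step 1: lo=0, hi=10, mid=5, val=34
Step 2: lo=0, hi=4, mid=2, val=22
Step 3: lo=0, hi=1, mid=0, val=6

Found at index 0


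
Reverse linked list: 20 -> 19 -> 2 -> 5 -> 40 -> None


Step 1: curr=20, set curr.next=prev(None) | reversed so far: 20
Step 2: curr=19, set curr.next=prev(20) | reversed so far: 19 -> 20
Step 3: curr=2, set curr.next=prev(19) | reversed so far: 2 -> 19 -> 20
Step 4: curr=5, set curr.next=prev(2) | reversed so far: 5 -> 2 -> 19 -> 20
Step 5: curr=40, set curr.next=prev(5) | reversed so far: 40 -> 5 -> 2 -> 19 -> 20

40 -> 5 -> 2 -> 19 -> 20 -> None


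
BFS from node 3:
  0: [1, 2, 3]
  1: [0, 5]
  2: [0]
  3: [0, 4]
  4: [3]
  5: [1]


Visit 3, enqueue [0, 4]
Visit 0, enqueue [1, 2]
Visit 4, enqueue []
Visit 1, enqueue [5]
Visit 2, enqueue []
Visit 5, enqueue []

BFS order: [3, 0, 4, 1, 2, 5]


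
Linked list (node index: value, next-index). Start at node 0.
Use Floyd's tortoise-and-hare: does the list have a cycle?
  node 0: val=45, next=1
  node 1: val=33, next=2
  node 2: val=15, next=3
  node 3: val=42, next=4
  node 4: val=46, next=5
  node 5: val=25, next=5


Floyd's tortoise (slow, +1) and hare (fast, +2):
  init: slow=0, fast=0
  step 1: slow=1, fast=2
  step 2: slow=2, fast=4
  step 3: slow=3, fast=5
  step 4: slow=4, fast=5
  step 5: slow=5, fast=5
  slow == fast at node 5: cycle detected

Cycle: yes


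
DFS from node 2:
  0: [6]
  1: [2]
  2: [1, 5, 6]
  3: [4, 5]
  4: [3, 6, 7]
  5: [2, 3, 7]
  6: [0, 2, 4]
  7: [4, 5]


Visit 2, push [6, 5, 1]
Visit 1, push []
Visit 5, push [7, 3]
Visit 3, push [4]
Visit 4, push [7, 6]
Visit 6, push [0]
Visit 0, push []
Visit 7, push []

DFS order: [2, 1, 5, 3, 4, 6, 0, 7]


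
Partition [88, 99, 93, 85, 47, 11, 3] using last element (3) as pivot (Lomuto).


Pivot: 3
Place pivot at 0: [3, 99, 93, 85, 47, 11, 88]

Partitioned: [3, 99, 93, 85, 47, 11, 88]


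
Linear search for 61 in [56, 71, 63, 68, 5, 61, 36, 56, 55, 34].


i=0: 56!=61
i=1: 71!=61
i=2: 63!=61
i=3: 68!=61
i=4: 5!=61
i=5: 61==61 found!

Found at 5, 6 comps


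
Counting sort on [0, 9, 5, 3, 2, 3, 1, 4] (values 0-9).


Input: [0, 9, 5, 3, 2, 3, 1, 4]
Counts: [1, 1, 1, 2, 1, 1, 0, 0, 0, 1]

Sorted: [0, 1, 2, 3, 3, 4, 5, 9]


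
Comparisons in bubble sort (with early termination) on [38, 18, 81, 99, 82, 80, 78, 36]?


Algorithm: bubble sort (with early termination)
Input: [38, 18, 81, 99, 82, 80, 78, 36]
Sorted: [18, 36, 38, 78, 80, 81, 82, 99]

28


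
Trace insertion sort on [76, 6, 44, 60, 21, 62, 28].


Initial: [76, 6, 44, 60, 21, 62, 28]
Insert 6: [6, 76, 44, 60, 21, 62, 28]
Insert 44: [6, 44, 76, 60, 21, 62, 28]
Insert 60: [6, 44, 60, 76, 21, 62, 28]
Insert 21: [6, 21, 44, 60, 76, 62, 28]
Insert 62: [6, 21, 44, 60, 62, 76, 28]
Insert 28: [6, 21, 28, 44, 60, 62, 76]

Sorted: [6, 21, 28, 44, 60, 62, 76]


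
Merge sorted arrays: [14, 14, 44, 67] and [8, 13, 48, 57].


Take 8 from B
Take 13 from B
Take 14 from A
Take 14 from A
Take 44 from A
Take 48 from B
Take 57 from B

Merged: [8, 13, 14, 14, 44, 48, 57, 67]


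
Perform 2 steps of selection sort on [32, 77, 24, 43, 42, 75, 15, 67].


Initial: [32, 77, 24, 43, 42, 75, 15, 67]
Step 1: min=15 at 6
  Swap: [15, 77, 24, 43, 42, 75, 32, 67]
Step 2: min=24 at 2
  Swap: [15, 24, 77, 43, 42, 75, 32, 67]

After 2 steps: [15, 24, 77, 43, 42, 75, 32, 67]


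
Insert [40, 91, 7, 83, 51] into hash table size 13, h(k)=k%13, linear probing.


Insert 40: h=1 -> slot 1
Insert 91: h=0 -> slot 0
Insert 7: h=7 -> slot 7
Insert 83: h=5 -> slot 5
Insert 51: h=12 -> slot 12

Table: [91, 40, None, None, None, 83, None, 7, None, None, None, None, 51]


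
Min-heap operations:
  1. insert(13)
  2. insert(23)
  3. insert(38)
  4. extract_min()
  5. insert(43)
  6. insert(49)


insert(13) -> [13]
insert(23) -> [13, 23]
insert(38) -> [13, 23, 38]
extract_min()->13, [23, 38]
insert(43) -> [23, 38, 43]
insert(49) -> [23, 38, 43, 49]

Final heap: [23, 38, 43, 49]


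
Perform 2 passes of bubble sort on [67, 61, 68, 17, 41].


Initial: [67, 61, 68, 17, 41]
Pass 1: [61, 67, 17, 41, 68] (3 swaps)
Pass 2: [61, 17, 41, 67, 68] (2 swaps)

After 2 passes: [61, 17, 41, 67, 68]


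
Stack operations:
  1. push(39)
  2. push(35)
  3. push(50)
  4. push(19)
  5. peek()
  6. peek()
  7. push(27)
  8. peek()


push(39) -> [39]
push(35) -> [39, 35]
push(50) -> [39, 35, 50]
push(19) -> [39, 35, 50, 19]
peek()->19
peek()->19
push(27) -> [39, 35, 50, 19, 27]
peek()->27

Final stack: [39, 35, 50, 19, 27]


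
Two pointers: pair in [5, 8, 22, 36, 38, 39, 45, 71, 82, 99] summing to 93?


lo=0(5)+hi=9(99)=104
lo=0(5)+hi=8(82)=87
lo=1(8)+hi=8(82)=90
lo=2(22)+hi=8(82)=104
lo=2(22)+hi=7(71)=93

Yes: 22+71=93


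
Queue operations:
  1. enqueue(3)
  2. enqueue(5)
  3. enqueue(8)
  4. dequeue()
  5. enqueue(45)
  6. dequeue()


enqueue(3) -> [3]
enqueue(5) -> [3, 5]
enqueue(8) -> [3, 5, 8]
dequeue()->3, [5, 8]
enqueue(45) -> [5, 8, 45]
dequeue()->5, [8, 45]

Final queue: [8, 45]


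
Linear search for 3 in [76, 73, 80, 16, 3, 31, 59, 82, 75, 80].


i=0: 76!=3
i=1: 73!=3
i=2: 80!=3
i=3: 16!=3
i=4: 3==3 found!

Found at 4, 5 comps


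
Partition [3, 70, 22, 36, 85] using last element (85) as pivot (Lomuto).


Pivot: 85
  3 <= 85: advance i (no swap)
  70 <= 85: advance i (no swap)
  22 <= 85: advance i (no swap)
  36 <= 85: advance i (no swap)
Place pivot at 4: [3, 70, 22, 36, 85]

Partitioned: [3, 70, 22, 36, 85]


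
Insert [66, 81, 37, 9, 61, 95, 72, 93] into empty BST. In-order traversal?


Insert 66: root
Insert 81: R from 66
Insert 37: L from 66
Insert 9: L from 66 -> L from 37
Insert 61: L from 66 -> R from 37
Insert 95: R from 66 -> R from 81
Insert 72: R from 66 -> L from 81
Insert 93: R from 66 -> R from 81 -> L from 95

In-order: [9, 37, 61, 66, 72, 81, 93, 95]


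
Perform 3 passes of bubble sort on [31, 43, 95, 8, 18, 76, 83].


Initial: [31, 43, 95, 8, 18, 76, 83]
Pass 1: [31, 43, 8, 18, 76, 83, 95] (4 swaps)
Pass 2: [31, 8, 18, 43, 76, 83, 95] (2 swaps)
Pass 3: [8, 18, 31, 43, 76, 83, 95] (2 swaps)

After 3 passes: [8, 18, 31, 43, 76, 83, 95]


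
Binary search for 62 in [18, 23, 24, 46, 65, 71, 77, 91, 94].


Step 1: lo=0, hi=8, mid=4, val=65
Step 2: lo=0, hi=3, mid=1, val=23
Step 3: lo=2, hi=3, mid=2, val=24
Step 4: lo=3, hi=3, mid=3, val=46

Not found


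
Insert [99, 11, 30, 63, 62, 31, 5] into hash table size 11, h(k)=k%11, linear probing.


Insert 99: h=0 -> slot 0
Insert 11: h=0, 1 probes -> slot 1
Insert 30: h=8 -> slot 8
Insert 63: h=8, 1 probes -> slot 9
Insert 62: h=7 -> slot 7
Insert 31: h=9, 1 probes -> slot 10
Insert 5: h=5 -> slot 5

Table: [99, 11, None, None, None, 5, None, 62, 30, 63, 31]


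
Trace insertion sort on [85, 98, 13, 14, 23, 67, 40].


Initial: [85, 98, 13, 14, 23, 67, 40]
Insert 98: [85, 98, 13, 14, 23, 67, 40]
Insert 13: [13, 85, 98, 14, 23, 67, 40]
Insert 14: [13, 14, 85, 98, 23, 67, 40]
Insert 23: [13, 14, 23, 85, 98, 67, 40]
Insert 67: [13, 14, 23, 67, 85, 98, 40]
Insert 40: [13, 14, 23, 40, 67, 85, 98]

Sorted: [13, 14, 23, 40, 67, 85, 98]


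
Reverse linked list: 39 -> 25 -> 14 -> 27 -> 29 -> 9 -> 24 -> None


Step 1: curr=39, set curr.next=prev(None) | reversed so far: 39
Step 2: curr=25, set curr.next=prev(39) | reversed so far: 25 -> 39
Step 3: curr=14, set curr.next=prev(25) | reversed so far: 14 -> 25 -> 39
Step 4: curr=27, set curr.next=prev(14) | reversed so far: 27 -> 14 -> 25 -> 39
Step 5: curr=29, set curr.next=prev(27) | reversed so far: 29 -> 27 -> 14 -> 25 -> 39
Step 6: curr=9, set curr.next=prev(29) | reversed so far: 9 -> 29 -> 27 -> 14 -> 25 -> 39
Step 7: curr=24, set curr.next=prev(9) | reversed so far: 24 -> 9 -> 29 -> 27 -> 14 -> 25 -> 39

24 -> 9 -> 29 -> 27 -> 14 -> 25 -> 39 -> None


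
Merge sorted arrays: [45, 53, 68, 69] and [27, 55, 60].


Take 27 from B
Take 45 from A
Take 53 from A
Take 55 from B
Take 60 from B

Merged: [27, 45, 53, 55, 60, 68, 69]


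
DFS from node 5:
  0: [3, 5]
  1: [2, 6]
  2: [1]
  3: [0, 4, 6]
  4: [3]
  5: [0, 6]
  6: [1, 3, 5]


Visit 5, push [6, 0]
Visit 0, push [3]
Visit 3, push [6, 4]
Visit 4, push []
Visit 6, push [1]
Visit 1, push [2]
Visit 2, push []

DFS order: [5, 0, 3, 4, 6, 1, 2]


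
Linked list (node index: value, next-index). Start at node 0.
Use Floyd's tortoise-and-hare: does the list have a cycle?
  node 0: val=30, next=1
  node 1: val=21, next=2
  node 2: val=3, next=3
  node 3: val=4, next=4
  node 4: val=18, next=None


Floyd's tortoise (slow, +1) and hare (fast, +2):
  init: slow=0, fast=0
  step 1: slow=1, fast=2
  step 2: slow=2, fast=4
  step 3: fast -> None, no cycle

Cycle: no


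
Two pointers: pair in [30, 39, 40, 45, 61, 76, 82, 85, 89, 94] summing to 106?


lo=0(30)+hi=9(94)=124
lo=0(30)+hi=8(89)=119
lo=0(30)+hi=7(85)=115
lo=0(30)+hi=6(82)=112
lo=0(30)+hi=5(76)=106

Yes: 30+76=106


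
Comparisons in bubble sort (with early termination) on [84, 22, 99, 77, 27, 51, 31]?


Algorithm: bubble sort (with early termination)
Input: [84, 22, 99, 77, 27, 51, 31]
Sorted: [22, 27, 31, 51, 77, 84, 99]

20


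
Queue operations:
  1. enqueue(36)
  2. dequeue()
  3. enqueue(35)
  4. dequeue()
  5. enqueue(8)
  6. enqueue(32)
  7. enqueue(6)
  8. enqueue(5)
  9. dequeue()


enqueue(36) -> [36]
dequeue()->36, []
enqueue(35) -> [35]
dequeue()->35, []
enqueue(8) -> [8]
enqueue(32) -> [8, 32]
enqueue(6) -> [8, 32, 6]
enqueue(5) -> [8, 32, 6, 5]
dequeue()->8, [32, 6, 5]

Final queue: [32, 6, 5]


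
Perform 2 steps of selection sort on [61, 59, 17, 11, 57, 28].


Initial: [61, 59, 17, 11, 57, 28]
Step 1: min=11 at 3
  Swap: [11, 59, 17, 61, 57, 28]
Step 2: min=17 at 2
  Swap: [11, 17, 59, 61, 57, 28]

After 2 steps: [11, 17, 59, 61, 57, 28]


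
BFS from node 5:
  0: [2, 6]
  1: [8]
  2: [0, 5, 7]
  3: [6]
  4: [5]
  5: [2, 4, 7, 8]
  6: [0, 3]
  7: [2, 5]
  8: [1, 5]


Visit 5, enqueue [2, 4, 7, 8]
Visit 2, enqueue [0]
Visit 4, enqueue []
Visit 7, enqueue []
Visit 8, enqueue [1]
Visit 0, enqueue [6]
Visit 1, enqueue []
Visit 6, enqueue [3]
Visit 3, enqueue []

BFS order: [5, 2, 4, 7, 8, 0, 1, 6, 3]


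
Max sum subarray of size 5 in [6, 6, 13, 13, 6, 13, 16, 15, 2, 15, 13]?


[0:5]: 44
[1:6]: 51
[2:7]: 61
[3:8]: 63
[4:9]: 52
[5:10]: 61
[6:11]: 61

Max: 63 at [3:8]


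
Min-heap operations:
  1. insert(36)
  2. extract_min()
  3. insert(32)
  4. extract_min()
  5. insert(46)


insert(36) -> [36]
extract_min()->36, []
insert(32) -> [32]
extract_min()->32, []
insert(46) -> [46]

Final heap: [46]


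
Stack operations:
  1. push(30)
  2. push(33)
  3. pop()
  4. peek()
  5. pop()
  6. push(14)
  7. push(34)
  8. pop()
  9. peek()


push(30) -> [30]
push(33) -> [30, 33]
pop()->33, [30]
peek()->30
pop()->30, []
push(14) -> [14]
push(34) -> [14, 34]
pop()->34, [14]
peek()->14

Final stack: [14]
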